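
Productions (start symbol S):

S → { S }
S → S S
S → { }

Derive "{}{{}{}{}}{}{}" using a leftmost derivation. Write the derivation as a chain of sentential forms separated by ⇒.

S ⇒ SS ⇒ SSS ⇒ SSSS ⇒ {}SSS ⇒ {}{S}SS ⇒ {}{SS}SS ⇒ {}{{}S}SS ⇒ {}{{}SS}SS ⇒ {}{{}{}S}SS ⇒ {}{{}{}{}}SS ⇒ {}{{}{}{}}{}S ⇒ {}{{}{}{}}{}{}

S ⇒ SS   [S → S S]
SS ⇒ SSS   [S → S S]
SSS ⇒ SSSS   [S → S S]
SSSS ⇒ {}SSS   [S → { }]
{}SSS ⇒ {}{S}SS   [S → { S }]
{}{S}SS ⇒ {}{SS}SS   [S → S S]
{}{SS}SS ⇒ {}{{}S}SS   [S → { }]
{}{{}S}SS ⇒ {}{{}SS}SS   [S → S S]
{}{{}SS}SS ⇒ {}{{}{}S}SS   [S → { }]
{}{{}{}S}SS ⇒ {}{{}{}{}}SS   [S → { }]
{}{{}{}{}}SS ⇒ {}{{}{}{}}{}S   [S → { }]
{}{{}{}{}}{}S ⇒ {}{{}{}{}}{}{}   [S → { }]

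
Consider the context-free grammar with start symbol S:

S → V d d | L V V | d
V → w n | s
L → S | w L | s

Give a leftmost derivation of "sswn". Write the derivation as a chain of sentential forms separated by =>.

S => LVV => sVV => ssV => sswn

S => LVV   [S → L V V]
LVV => sVV   [L → s]
sVV => ssV   [V → s]
ssV => sswn   [V → w n]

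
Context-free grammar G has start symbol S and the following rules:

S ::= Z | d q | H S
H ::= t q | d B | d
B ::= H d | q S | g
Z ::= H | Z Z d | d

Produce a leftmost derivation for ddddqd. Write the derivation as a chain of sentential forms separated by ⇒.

S⇒HS⇒dBS⇒dHdS⇒dddS⇒dddZ⇒dddH⇒ddddB⇒ddddqS⇒ddddqZ⇒ddddqd

S ⇒ HS   [S ::= H S]
HS ⇒ dBS   [H ::= d B]
dBS ⇒ dHdS   [B ::= H d]
dHdS ⇒ dddS   [H ::= d]
dddS ⇒ dddZ   [S ::= Z]
dddZ ⇒ dddH   [Z ::= H]
dddH ⇒ ddddB   [H ::= d B]
ddddB ⇒ ddddqS   [B ::= q S]
ddddqS ⇒ ddddqZ   [S ::= Z]
ddddqZ ⇒ ddddqd   [Z ::= d]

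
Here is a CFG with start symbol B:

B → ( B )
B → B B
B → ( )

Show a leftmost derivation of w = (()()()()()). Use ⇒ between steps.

B ⇒ (B)   [B → ( B )]
(B) ⇒ (BB)   [B → B B]
(BB) ⇒ (BBB)   [B → B B]
(BBB) ⇒ (BBBB)   [B → B B]
(BBBB) ⇒ (BBBBB)   [B → B B]
(BBBBB) ⇒ (()BBBB)   [B → ( )]
(()BBBB) ⇒ (()()BBB)   [B → ( )]
(()()BBB) ⇒ (()()()BB)   [B → ( )]
(()()()BB) ⇒ (()()()()B)   [B → ( )]
(()()()()B) ⇒ (()()()()())   [B → ( )]

B ⇒ (B) ⇒ (BB) ⇒ (BBB) ⇒ (BBBB) ⇒ (BBBBB) ⇒ (()BBBB) ⇒ (()()BBB) ⇒ (()()()BB) ⇒ (()()()()B) ⇒ (()()()()())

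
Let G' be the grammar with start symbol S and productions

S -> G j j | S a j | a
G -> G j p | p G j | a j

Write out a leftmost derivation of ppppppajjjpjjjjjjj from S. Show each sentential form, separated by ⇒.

S⇒Gjj⇒pGjjj⇒ppGjjjj⇒pppGjjjjj⇒ppppGjjjjjj⇒pppppGjjjjjjj⇒pppppGjpjjjjjjj⇒ppppppGjjpjjjjjjj⇒ppppppajjjpjjjjjjj

S ⇒ Gjj   [S -> G j j]
Gjj ⇒ pGjjj   [G -> p G j]
pGjjj ⇒ ppGjjjj   [G -> p G j]
ppGjjjj ⇒ pppGjjjjj   [G -> p G j]
pppGjjjjj ⇒ ppppGjjjjjj   [G -> p G j]
ppppGjjjjjj ⇒ pppppGjjjjjjj   [G -> p G j]
pppppGjjjjjjj ⇒ pppppGjpjjjjjjj   [G -> G j p]
pppppGjpjjjjjjj ⇒ ppppppGjjpjjjjjjj   [G -> p G j]
ppppppGjjpjjjjjjj ⇒ ppppppajjjpjjjjjjj   [G -> a j]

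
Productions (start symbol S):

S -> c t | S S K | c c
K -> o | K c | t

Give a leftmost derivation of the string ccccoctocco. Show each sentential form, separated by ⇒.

S ⇒ SSK ⇒ SSKSK ⇒ SSKSKSK ⇒ ccSKSKSK ⇒ ccccKSKSK ⇒ ccccoSKSK ⇒ ccccoctKSK ⇒ ccccoctoSK ⇒ ccccoctoccK ⇒ ccccoctocco

S ⇒ SSK   [S -> S S K]
SSK ⇒ SSKSK   [S -> S S K]
SSKSK ⇒ SSKSKSK   [S -> S S K]
SSKSKSK ⇒ ccSKSKSK   [S -> c c]
ccSKSKSK ⇒ ccccKSKSK   [S -> c c]
ccccKSKSK ⇒ ccccoSKSK   [K -> o]
ccccoSKSK ⇒ ccccoctKSK   [S -> c t]
ccccoctKSK ⇒ ccccoctoSK   [K -> o]
ccccoctoSK ⇒ ccccoctoccK   [S -> c c]
ccccoctoccK ⇒ ccccoctocco   [K -> o]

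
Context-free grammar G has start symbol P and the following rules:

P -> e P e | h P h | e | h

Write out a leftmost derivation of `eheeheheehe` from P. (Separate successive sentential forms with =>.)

P => ePe => ehPhe => ehePehe => eheePeehe => eheehPheehe => eheeheheehe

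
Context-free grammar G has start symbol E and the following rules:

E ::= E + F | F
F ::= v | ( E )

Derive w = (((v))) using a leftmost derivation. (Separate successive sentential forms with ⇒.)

E⇒F⇒(E)⇒(F)⇒((E))⇒((F))⇒(((E)))⇒(((F)))⇒(((v)))

E ⇒ F   [E ::= F]
F ⇒ (E)   [F ::= ( E )]
(E) ⇒ (F)   [E ::= F]
(F) ⇒ ((E))   [F ::= ( E )]
((E)) ⇒ ((F))   [E ::= F]
((F)) ⇒ (((E)))   [F ::= ( E )]
(((E))) ⇒ (((F)))   [E ::= F]
(((F))) ⇒ (((v)))   [F ::= v]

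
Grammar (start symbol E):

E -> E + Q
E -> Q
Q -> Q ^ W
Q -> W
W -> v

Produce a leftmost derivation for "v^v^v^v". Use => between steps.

E=>Q=>Q^W=>Q^W^W=>Q^W^W^W=>W^W^W^W=>v^W^W^W=>v^v^W^W=>v^v^v^W=>v^v^v^v

E => Q   [E -> Q]
Q => Q^W   [Q -> Q ^ W]
Q^W => Q^W^W   [Q -> Q ^ W]
Q^W^W => Q^W^W^W   [Q -> Q ^ W]
Q^W^W^W => W^W^W^W   [Q -> W]
W^W^W^W => v^W^W^W   [W -> v]
v^W^W^W => v^v^W^W   [W -> v]
v^v^W^W => v^v^v^W   [W -> v]
v^v^v^W => v^v^v^v   [W -> v]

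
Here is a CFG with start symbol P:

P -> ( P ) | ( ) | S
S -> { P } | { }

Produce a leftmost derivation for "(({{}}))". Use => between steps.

P=>(P)=>((P))=>((S))=>(({P}))=>(({S}))=>(({{}}))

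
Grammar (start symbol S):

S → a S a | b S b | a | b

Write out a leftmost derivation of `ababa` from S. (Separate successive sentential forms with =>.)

S => aSa => abSba => ababa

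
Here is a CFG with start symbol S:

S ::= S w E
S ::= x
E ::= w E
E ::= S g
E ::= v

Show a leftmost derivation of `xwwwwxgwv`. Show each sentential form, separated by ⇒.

S⇒SwE⇒SwEwE⇒xwEwE⇒xwwEwE⇒xwwwEwE⇒xwwwwEwE⇒xwwwwSgwE⇒xwwwwxgwE⇒xwwwwxgwv

S ⇒ SwE   [S ::= S w E]
SwE ⇒ SwEwE   [S ::= S w E]
SwEwE ⇒ xwEwE   [S ::= x]
xwEwE ⇒ xwwEwE   [E ::= w E]
xwwEwE ⇒ xwwwEwE   [E ::= w E]
xwwwEwE ⇒ xwwwwEwE   [E ::= w E]
xwwwwEwE ⇒ xwwwwSgwE   [E ::= S g]
xwwwwSgwE ⇒ xwwwwxgwE   [S ::= x]
xwwwwxgwE ⇒ xwwwwxgwv   [E ::= v]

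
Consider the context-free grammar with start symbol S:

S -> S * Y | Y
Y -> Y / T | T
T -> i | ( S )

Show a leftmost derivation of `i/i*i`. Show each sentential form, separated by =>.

S=>S*Y=>Y*Y=>Y/T*Y=>T/T*Y=>i/T*Y=>i/i*Y=>i/i*T=>i/i*i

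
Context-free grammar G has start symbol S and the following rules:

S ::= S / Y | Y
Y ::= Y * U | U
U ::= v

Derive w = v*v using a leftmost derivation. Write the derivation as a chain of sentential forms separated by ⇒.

S ⇒ Y ⇒ Y*U ⇒ U*U ⇒ v*U ⇒ v*v

S ⇒ Y   [S ::= Y]
Y ⇒ Y*U   [Y ::= Y * U]
Y*U ⇒ U*U   [Y ::= U]
U*U ⇒ v*U   [U ::= v]
v*U ⇒ v*v   [U ::= v]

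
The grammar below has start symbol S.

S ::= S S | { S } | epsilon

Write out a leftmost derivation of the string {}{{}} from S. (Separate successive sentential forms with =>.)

S => SS => {S}S => {}S => {}{S} => {}{SS} => {}{SSS} => {}{{S}SS} => {}{{}SS} => {}{{}S} => {}{{}}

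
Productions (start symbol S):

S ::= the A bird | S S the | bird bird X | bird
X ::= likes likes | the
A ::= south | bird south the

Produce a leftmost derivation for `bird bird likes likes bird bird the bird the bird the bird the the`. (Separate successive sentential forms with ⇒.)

S ⇒ S S the ⇒ bird bird X S the ⇒ bird bird likes likes S the ⇒ bird bird likes likes S S the the ⇒ bird bird likes likes S S the S the the ⇒ bird bird likes likes S S the S the S the the ⇒ bird bird likes likes S S the S the S the S the the ⇒ bird bird likes likes bird S the S the S the S the the ⇒ bird bird likes likes bird bird the S the S the S the the ⇒ bird bird likes likes bird bird the bird the S the S the the ⇒ bird bird likes likes bird bird the bird the bird the S the the ⇒ bird bird likes likes bird bird the bird the bird the bird the the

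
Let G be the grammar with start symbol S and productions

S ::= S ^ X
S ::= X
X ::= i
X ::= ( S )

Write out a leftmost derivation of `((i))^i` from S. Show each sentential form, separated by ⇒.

S ⇒ S^X ⇒ X^X ⇒ (S)^X ⇒ (X)^X ⇒ ((S))^X ⇒ ((X))^X ⇒ ((i))^X ⇒ ((i))^i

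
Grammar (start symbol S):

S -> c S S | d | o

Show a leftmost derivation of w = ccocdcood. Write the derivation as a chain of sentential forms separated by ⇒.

S ⇒ cSS ⇒ ccSSS ⇒ ccoSS ⇒ ccocSSS ⇒ ccocdSS ⇒ ccocdcSSS ⇒ ccocdcoSS ⇒ ccocdcooS ⇒ ccocdcood

S ⇒ cSS   [S -> c S S]
cSS ⇒ ccSSS   [S -> c S S]
ccSSS ⇒ ccoSS   [S -> o]
ccoSS ⇒ ccocSSS   [S -> c S S]
ccocSSS ⇒ ccocdSS   [S -> d]
ccocdSS ⇒ ccocdcSSS   [S -> c S S]
ccocdcSSS ⇒ ccocdcoSS   [S -> o]
ccocdcoSS ⇒ ccocdcooS   [S -> o]
ccocdcooS ⇒ ccocdcood   [S -> d]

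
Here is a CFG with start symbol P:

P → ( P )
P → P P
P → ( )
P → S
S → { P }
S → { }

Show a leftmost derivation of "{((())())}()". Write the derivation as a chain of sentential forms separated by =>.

P => PP   [P → P P]
PP => SP   [P → S]
SP => {P}P   [S → { P }]
{P}P => {(P)}P   [P → ( P )]
{(P)}P => {(PP)}P   [P → P P]
{(PP)}P => {((P)P)}P   [P → ( P )]
{((P)P)}P => {((())P)}P   [P → ( )]
{((())P)}P => {((())())}P   [P → ( )]
{((())())}P => {((())())}()   [P → ( )]

P => PP => SP => {P}P => {(P)}P => {(PP)}P => {((P)P)}P => {((())P)}P => {((())())}P => {((())())}()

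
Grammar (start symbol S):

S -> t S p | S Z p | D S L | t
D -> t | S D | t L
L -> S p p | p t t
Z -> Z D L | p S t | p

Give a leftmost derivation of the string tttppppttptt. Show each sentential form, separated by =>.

S => DSL => SDSL => SZpDSL => tSpZpDSL => ttSppZpDSL => tttppZpDSL => tttppppDSL => tttpppptSL => tttppppttL => tttppppttptt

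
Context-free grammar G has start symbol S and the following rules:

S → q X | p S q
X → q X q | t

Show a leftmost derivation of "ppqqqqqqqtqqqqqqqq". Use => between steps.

S => pSq => ppSqq => ppqXqq => ppqqXqqq => ppqqqXqqqq => ppqqqqXqqqqq => ppqqqqqXqqqqqq => ppqqqqqqXqqqqqqq => ppqqqqqqqXqqqqqqqq => ppqqqqqqqtqqqqqqqq

S => pSq   [S → p S q]
pSq => ppSqq   [S → p S q]
ppSqq => ppqXqq   [S → q X]
ppqXqq => ppqqXqqq   [X → q X q]
ppqqXqqq => ppqqqXqqqq   [X → q X q]
ppqqqXqqqq => ppqqqqXqqqqq   [X → q X q]
ppqqqqXqqqqq => ppqqqqqXqqqqqq   [X → q X q]
ppqqqqqXqqqqqq => ppqqqqqqXqqqqqqq   [X → q X q]
ppqqqqqqXqqqqqqq => ppqqqqqqqXqqqqqqqq   [X → q X q]
ppqqqqqqqXqqqqqqqq => ppqqqqqqqtqqqqqqqq   [X → t]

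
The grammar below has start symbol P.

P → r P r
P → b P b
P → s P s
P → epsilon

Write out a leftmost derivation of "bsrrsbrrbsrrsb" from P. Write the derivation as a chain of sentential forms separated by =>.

P => bPb => bsPsb => bsrPrsb => bsrrPrrsb => bsrrsPsrrsb => bsrrsbPbsrrsb => bsrrsbrPrbsrrsb => bsrrsbrrbsrrsb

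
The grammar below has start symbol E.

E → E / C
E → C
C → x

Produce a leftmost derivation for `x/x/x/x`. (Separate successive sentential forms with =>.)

E => E/C => E/C/C => E/C/C/C => C/C/C/C => x/C/C/C => x/x/C/C => x/x/x/C => x/x/x/x

E => E/C   [E → E / C]
E/C => E/C/C   [E → E / C]
E/C/C => E/C/C/C   [E → E / C]
E/C/C/C => C/C/C/C   [E → C]
C/C/C/C => x/C/C/C   [C → x]
x/C/C/C => x/x/C/C   [C → x]
x/x/C/C => x/x/x/C   [C → x]
x/x/x/C => x/x/x/x   [C → x]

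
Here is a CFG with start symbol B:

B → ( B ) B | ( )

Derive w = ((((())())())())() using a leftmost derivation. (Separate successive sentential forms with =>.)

B => (B)B => ((B)B)B => (((B)B)B)B => ((((B)B)B)B)B => ((((())B)B)B)B => ((((())())B)B)B => ((((())())())B)B => ((((())())())())B => ((((())())())())()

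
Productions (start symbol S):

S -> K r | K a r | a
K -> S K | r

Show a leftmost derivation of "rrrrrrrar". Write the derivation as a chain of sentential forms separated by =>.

S => Kar   [S -> K a r]
Kar => SKar   [K -> S K]
SKar => KrKar   [S -> K r]
KrKar => rrKar   [K -> r]
rrKar => rrSKar   [K -> S K]
rrSKar => rrKrKar   [S -> K r]
rrKrKar => rrSKrKar   [K -> S K]
rrSKrKar => rrKrKrKar   [S -> K r]
rrKrKrKar => rrrrKrKar   [K -> r]
rrrrKrKar => rrrrrrKar   [K -> r]
rrrrrrKar => rrrrrrrar   [K -> r]

S => Kar => SKar => KrKar => rrKar => rrSKar => rrKrKar => rrSKrKar => rrKrKrKar => rrrrKrKar => rrrrrrKar => rrrrrrrar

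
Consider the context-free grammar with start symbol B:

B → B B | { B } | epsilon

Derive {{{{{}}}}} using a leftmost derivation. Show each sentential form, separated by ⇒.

B ⇒ {B}   [B → { B }]
{B} ⇒ {{B}}   [B → { B }]
{{B}} ⇒ {{{B}}}   [B → { B }]
{{{B}}} ⇒ {{{{B}}}}   [B → { B }]
{{{{B}}}} ⇒ {{{{{B}}}}}   [B → { B }]
{{{{{B}}}}} ⇒ {{{{{}}}}}   [B → epsilon]

B⇒{B}⇒{{B}}⇒{{{B}}}⇒{{{{B}}}}⇒{{{{{B}}}}}⇒{{{{{}}}}}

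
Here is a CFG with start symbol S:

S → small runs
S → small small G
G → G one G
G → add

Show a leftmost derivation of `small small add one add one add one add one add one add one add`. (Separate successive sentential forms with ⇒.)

S ⇒ small small G   [S → small small G]
small small G ⇒ small small G one G   [G → G one G]
small small G one G ⇒ small small add one G   [G → add]
small small add one G ⇒ small small add one G one G   [G → G one G]
small small add one G one G ⇒ small small add one G one G one G   [G → G one G]
small small add one G one G one G ⇒ small small add one G one G one G one G   [G → G one G]
small small add one G one G one G one G ⇒ small small add one G one G one G one G one G   [G → G one G]
small small add one G one G one G one G one G ⇒ small small add one G one G one G one G one G one G   [G → G one G]
small small add one G one G one G one G one G one G ⇒ small small add one add one G one G one G one G one G   [G → add]
small small add one add one G one G one G one G one G ⇒ small small add one add one add one G one G one G one G   [G → add]
small small add one add one add one G one G one G one G ⇒ small small add one add one add one add one G one G one G   [G → add]
small small add one add one add one add one G one G one G ⇒ small small add one add one add one add one add one G one G   [G → add]
small small add one add one add one add one add one G one G ⇒ small small add one add one add one add one add one add one G   [G → add]
small small add one add one add one add one add one add one G ⇒ small small add one add one add one add one add one add one add   [G → add]

S ⇒ small small G ⇒ small small G one G ⇒ small small add one G ⇒ small small add one G one G ⇒ small small add one G one G one G ⇒ small small add one G one G one G one G ⇒ small small add one G one G one G one G one G ⇒ small small add one G one G one G one G one G one G ⇒ small small add one add one G one G one G one G one G ⇒ small small add one add one add one G one G one G one G ⇒ small small add one add one add one add one G one G one G ⇒ small small add one add one add one add one add one G one G ⇒ small small add one add one add one add one add one add one G ⇒ small small add one add one add one add one add one add one add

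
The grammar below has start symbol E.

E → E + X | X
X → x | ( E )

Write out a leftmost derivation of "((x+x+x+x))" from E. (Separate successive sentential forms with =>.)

E => X => (E) => (X) => ((E)) => ((E+X)) => ((E+X+X)) => ((E+X+X+X)) => ((X+X+X+X)) => ((x+X+X+X)) => ((x+x+X+X)) => ((x+x+x+X)) => ((x+x+x+x))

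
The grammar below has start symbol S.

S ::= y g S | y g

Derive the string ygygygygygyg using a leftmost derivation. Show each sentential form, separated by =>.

S => ygS => ygygS => ygygygS => ygygygygS => ygygygygygS => ygygygygygyg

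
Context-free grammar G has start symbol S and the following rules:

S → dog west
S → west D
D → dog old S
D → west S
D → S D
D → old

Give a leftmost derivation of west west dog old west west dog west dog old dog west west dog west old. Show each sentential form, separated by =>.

S => west D => west S D => west west D D => west west dog old S D => west west dog old west D D => west west dog old west S D D => west west dog old west west D D D => west west dog old west west S D D D => west west dog old west west dog west D D D => west west dog old west west dog west dog old S D D => west west dog old west west dog west dog old dog west D D => west west dog old west west dog west dog old dog west west S D => west west dog old west west dog west dog old dog west west dog west D => west west dog old west west dog west dog old dog west west dog west old

S => west D   [S → west D]
west D => west S D   [D → S D]
west S D => west west D D   [S → west D]
west west D D => west west dog old S D   [D → dog old S]
west west dog old S D => west west dog old west D D   [S → west D]
west west dog old west D D => west west dog old west S D D   [D → S D]
west west dog old west S D D => west west dog old west west D D D   [S → west D]
west west dog old west west D D D => west west dog old west west S D D D   [D → S D]
west west dog old west west S D D D => west west dog old west west dog west D D D   [S → dog west]
west west dog old west west dog west D D D => west west dog old west west dog west dog old S D D   [D → dog old S]
west west dog old west west dog west dog old S D D => west west dog old west west dog west dog old dog west D D   [S → dog west]
west west dog old west west dog west dog old dog west D D => west west dog old west west dog west dog old dog west west S D   [D → west S]
west west dog old west west dog west dog old dog west west S D => west west dog old west west dog west dog old dog west west dog west D   [S → dog west]
west west dog old west west dog west dog old dog west west dog west D => west west dog old west west dog west dog old dog west west dog west old   [D → old]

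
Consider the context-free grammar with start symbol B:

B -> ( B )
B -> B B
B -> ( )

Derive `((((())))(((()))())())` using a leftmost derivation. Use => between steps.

B=>(B)=>(BB)=>(BBB)=>((B)BB)=>(((B))BB)=>((((B)))BB)=>((((())))BB)=>((((())))(B)B)=>((((())))(BB)B)=>((((())))((B)B)B)=>((((())))(((B))B)B)=>((((())))(((()))B)B)=>((((())))(((()))())B)=>((((())))(((()))())())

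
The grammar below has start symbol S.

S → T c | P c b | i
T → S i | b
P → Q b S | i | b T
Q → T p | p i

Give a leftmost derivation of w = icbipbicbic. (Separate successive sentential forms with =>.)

S => Tc   [S → T c]
Tc => Sic   [T → S i]
Sic => Pcbic   [S → P c b]
Pcbic => QbScbic   [P → Q b S]
QbScbic => TpbScbic   [Q → T p]
TpbScbic => SipbScbic   [T → S i]
SipbScbic => PcbipbScbic   [S → P c b]
PcbipbScbic => icbipbScbic   [P → i]
icbipbScbic => icbipbicbic   [S → i]

S => Tc => Sic => Pcbic => QbScbic => TpbScbic => SipbScbic => PcbipbScbic => icbipbScbic => icbipbicbic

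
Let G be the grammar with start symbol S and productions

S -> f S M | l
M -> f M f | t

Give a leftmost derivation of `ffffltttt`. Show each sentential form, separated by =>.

S=>fSM=>ffSMM=>fffSMMM=>ffffSMMMM=>fffflMMMM=>ffffltMMM=>fffflttMM=>ffffltttM=>ffffltttt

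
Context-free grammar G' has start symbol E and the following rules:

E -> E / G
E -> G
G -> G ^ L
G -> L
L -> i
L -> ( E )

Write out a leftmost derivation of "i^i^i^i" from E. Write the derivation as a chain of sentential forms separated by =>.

E => G => G^L => G^L^L => G^L^L^L => L^L^L^L => i^L^L^L => i^i^L^L => i^i^i^L => i^i^i^i

E => G   [E -> G]
G => G^L   [G -> G ^ L]
G^L => G^L^L   [G -> G ^ L]
G^L^L => G^L^L^L   [G -> G ^ L]
G^L^L^L => L^L^L^L   [G -> L]
L^L^L^L => i^L^L^L   [L -> i]
i^L^L^L => i^i^L^L   [L -> i]
i^i^L^L => i^i^i^L   [L -> i]
i^i^i^L => i^i^i^i   [L -> i]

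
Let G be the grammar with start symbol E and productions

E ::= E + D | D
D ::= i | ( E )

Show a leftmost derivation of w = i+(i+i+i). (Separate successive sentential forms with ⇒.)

E⇒E+D⇒D+D⇒i+D⇒i+(E)⇒i+(E+D)⇒i+(E+D+D)⇒i+(D+D+D)⇒i+(i+D+D)⇒i+(i+i+D)⇒i+(i+i+i)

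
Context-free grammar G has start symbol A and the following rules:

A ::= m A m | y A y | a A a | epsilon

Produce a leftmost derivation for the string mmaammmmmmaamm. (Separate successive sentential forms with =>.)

A => mAm   [A ::= m A m]
mAm => mmAmm   [A ::= m A m]
mmAmm => mmaAamm   [A ::= a A a]
mmaAamm => mmaaAaamm   [A ::= a A a]
mmaaAaamm => mmaamAmaamm   [A ::= m A m]
mmaamAmaamm => mmaammAmmaamm   [A ::= m A m]
mmaammAmmaamm => mmaammmAmmmaamm   [A ::= m A m]
mmaammmAmmmaamm => mmaammmmmmaamm   [A ::= epsilon]

A => mAm => mmAmm => mmaAamm => mmaaAaamm => mmaamAmaamm => mmaammAmmaamm => mmaammmAmmmaamm => mmaammmmmmaamm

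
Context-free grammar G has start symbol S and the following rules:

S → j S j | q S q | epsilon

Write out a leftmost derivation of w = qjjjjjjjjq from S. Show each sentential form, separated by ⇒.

S⇒qSq⇒qjSjq⇒qjjSjjq⇒qjjjSjjjq⇒qjjjjSjjjjq⇒qjjjjjjjjq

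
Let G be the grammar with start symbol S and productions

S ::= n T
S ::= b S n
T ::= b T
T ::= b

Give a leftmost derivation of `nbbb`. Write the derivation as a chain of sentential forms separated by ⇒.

S⇒nT⇒nbT⇒nbbT⇒nbbb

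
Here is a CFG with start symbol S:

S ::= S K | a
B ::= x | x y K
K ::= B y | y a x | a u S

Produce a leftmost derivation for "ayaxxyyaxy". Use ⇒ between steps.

S ⇒ SK ⇒ SKK ⇒ aKK ⇒ ayaxK ⇒ ayaxBy ⇒ ayaxxyKy ⇒ ayaxxyyaxy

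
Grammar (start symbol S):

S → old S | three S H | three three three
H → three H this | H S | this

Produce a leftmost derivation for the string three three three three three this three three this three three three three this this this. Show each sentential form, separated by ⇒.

S ⇒ three S H ⇒ three three S H H ⇒ three three three three three H H ⇒ three three three three three this H ⇒ three three three three three this three H this ⇒ three three three three three this three three H this this ⇒ three three three three three this three three H S this this ⇒ three three three three three this three three this S this this ⇒ three three three three three this three three this three S H this this ⇒ three three three three three this three three this three three three three H this this ⇒ three three three three three this three three this three three three three this this this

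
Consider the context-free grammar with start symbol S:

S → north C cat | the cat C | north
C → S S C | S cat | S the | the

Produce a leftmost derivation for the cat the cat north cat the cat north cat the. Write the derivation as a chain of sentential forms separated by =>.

S => the cat C => the cat S S C => the cat the cat C S C => the cat the cat S cat S C => the cat the cat north cat S C => the cat the cat north cat the cat C C => the cat the cat north cat the cat S cat C => the cat the cat north cat the cat north cat C => the cat the cat north cat the cat north cat the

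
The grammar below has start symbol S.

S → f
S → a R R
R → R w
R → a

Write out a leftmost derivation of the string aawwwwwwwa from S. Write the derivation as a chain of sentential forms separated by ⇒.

S ⇒ aRR   [S → a R R]
aRR ⇒ aRwR   [R → R w]
aRwR ⇒ aRwwR   [R → R w]
aRwwR ⇒ aRwwwR   [R → R w]
aRwwwR ⇒ aRwwwwR   [R → R w]
aRwwwwR ⇒ aRwwwwwR   [R → R w]
aRwwwwwR ⇒ aRwwwwwwR   [R → R w]
aRwwwwwwR ⇒ aRwwwwwwwR   [R → R w]
aRwwwwwwwR ⇒ aawwwwwwwR   [R → a]
aawwwwwwwR ⇒ aawwwwwwwa   [R → a]

S ⇒ aRR ⇒ aRwR ⇒ aRwwR ⇒ aRwwwR ⇒ aRwwwwR ⇒ aRwwwwwR ⇒ aRwwwwwwR ⇒ aRwwwwwwwR ⇒ aawwwwwwwR ⇒ aawwwwwwwa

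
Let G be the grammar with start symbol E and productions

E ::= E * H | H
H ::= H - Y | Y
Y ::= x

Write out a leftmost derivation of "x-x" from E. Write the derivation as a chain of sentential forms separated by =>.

E => H => H-Y => Y-Y => x-Y => x-x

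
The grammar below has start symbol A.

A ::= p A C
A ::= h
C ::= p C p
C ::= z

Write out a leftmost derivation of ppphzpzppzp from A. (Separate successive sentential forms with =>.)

A => pAC   [A ::= p A C]
pAC => ppACC   [A ::= p A C]
ppACC => pppACCC   [A ::= p A C]
pppACCC => ppphCCC   [A ::= h]
ppphCCC => ppphzCC   [C ::= z]
ppphzCC => ppphzpCpC   [C ::= p C p]
ppphzpCpC => ppphzpzpC   [C ::= z]
ppphzpzpC => ppphzpzppCp   [C ::= p C p]
ppphzpzppCp => ppphzpzppzp   [C ::= z]

A=>pAC=>ppACC=>pppACCC=>ppphCCC=>ppphzCC=>ppphzpCpC=>ppphzpzpC=>ppphzpzppCp=>ppphzpzppzp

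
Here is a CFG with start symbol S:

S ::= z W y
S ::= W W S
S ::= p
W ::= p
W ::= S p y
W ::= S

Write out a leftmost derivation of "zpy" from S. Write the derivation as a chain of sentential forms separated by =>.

S => zWy => zSy => zpy

S => zWy   [S ::= z W y]
zWy => zSy   [W ::= S]
zSy => zpy   [S ::= p]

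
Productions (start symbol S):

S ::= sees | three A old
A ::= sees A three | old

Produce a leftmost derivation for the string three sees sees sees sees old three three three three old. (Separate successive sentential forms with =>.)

S => three A old => three sees A three old => three sees sees A three three old => three sees sees sees A three three three old => three sees sees sees sees A three three three three old => three sees sees sees sees old three three three three old

S => three A old   [S ::= three A old]
three A old => three sees A three old   [A ::= sees A three]
three sees A three old => three sees sees A three three old   [A ::= sees A three]
three sees sees A three three old => three sees sees sees A three three three old   [A ::= sees A three]
three sees sees sees A three three three old => three sees sees sees sees A three three three three old   [A ::= sees A three]
three sees sees sees sees A three three three three old => three sees sees sees sees old three three three three old   [A ::= old]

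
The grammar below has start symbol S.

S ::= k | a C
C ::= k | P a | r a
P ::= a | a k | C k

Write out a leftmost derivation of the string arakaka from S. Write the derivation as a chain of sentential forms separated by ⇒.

S ⇒ aC ⇒ aPa ⇒ aCka ⇒ aPaka ⇒ aCkaka ⇒ arakaka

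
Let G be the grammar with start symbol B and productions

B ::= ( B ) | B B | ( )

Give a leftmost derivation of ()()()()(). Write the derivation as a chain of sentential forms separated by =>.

B => BB => BBB => BBBB => BBBBB => ()BBBB => ()()BBB => ()()()BB => ()()()()B => ()()()()()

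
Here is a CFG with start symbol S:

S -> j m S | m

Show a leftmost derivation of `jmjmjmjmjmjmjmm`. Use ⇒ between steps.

S ⇒ jmS ⇒ jmjmS ⇒ jmjmjmS ⇒ jmjmjmjmS ⇒ jmjmjmjmjmS ⇒ jmjmjmjmjmjmS ⇒ jmjmjmjmjmjmjmS ⇒ jmjmjmjmjmjmjmm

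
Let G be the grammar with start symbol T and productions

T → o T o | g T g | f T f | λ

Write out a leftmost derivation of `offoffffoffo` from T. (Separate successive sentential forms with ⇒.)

T ⇒ oTo   [T → o T o]
oTo ⇒ ofTfo   [T → f T f]
ofTfo ⇒ offTffo   [T → f T f]
offTffo ⇒ offoToffo   [T → o T o]
offoToffo ⇒ offofTfoffo   [T → f T f]
offofTfoffo ⇒ offoffTffoffo   [T → f T f]
offoffTffoffo ⇒ offoffffoffo   [T → λ]

T ⇒ oTo ⇒ ofTfo ⇒ offTffo ⇒ offoToffo ⇒ offofTfoffo ⇒ offoffTffoffo ⇒ offoffffoffo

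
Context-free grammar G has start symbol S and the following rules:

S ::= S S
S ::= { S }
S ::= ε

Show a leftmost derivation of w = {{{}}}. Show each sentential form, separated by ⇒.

S ⇒ SS ⇒ SSS ⇒ {S}SS ⇒ {SS}SS ⇒ {{S}S}SS ⇒ {{SS}S}SS ⇒ {{{S}S}S}SS ⇒ {{{}S}S}SS ⇒ {{{}}S}SS ⇒ {{{}}}SS ⇒ {{{}}}S ⇒ {{{}}}

S ⇒ SS   [S ::= S S]
SS ⇒ SSS   [S ::= S S]
SSS ⇒ {S}SS   [S ::= { S }]
{S}SS ⇒ {SS}SS   [S ::= S S]
{SS}SS ⇒ {{S}S}SS   [S ::= { S }]
{{S}S}SS ⇒ {{SS}S}SS   [S ::= S S]
{{SS}S}SS ⇒ {{{S}S}S}SS   [S ::= { S }]
{{{S}S}S}SS ⇒ {{{}S}S}SS   [S ::= ε]
{{{}S}S}SS ⇒ {{{}}S}SS   [S ::= ε]
{{{}}S}SS ⇒ {{{}}}SS   [S ::= ε]
{{{}}}SS ⇒ {{{}}}S   [S ::= ε]
{{{}}}S ⇒ {{{}}}   [S ::= ε]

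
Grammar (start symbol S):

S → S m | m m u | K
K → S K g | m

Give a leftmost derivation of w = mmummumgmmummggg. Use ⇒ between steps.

S ⇒ K ⇒ SKg ⇒ mmuKg ⇒ mmuSKgg ⇒ mmuKKgg ⇒ mmuSKgKgg ⇒ mmummuKgKgg ⇒ mmummumgKgg ⇒ mmummumgSKggg ⇒ mmummumgSmKggg ⇒ mmummumgmmumKggg ⇒ mmummumgmmummggg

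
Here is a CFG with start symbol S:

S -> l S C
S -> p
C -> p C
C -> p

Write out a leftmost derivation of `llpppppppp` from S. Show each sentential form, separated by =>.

S => lSC   [S -> l S C]
lSC => llSCC   [S -> l S C]
llSCC => llpCC   [S -> p]
llpCC => llppCC   [C -> p C]
llppCC => llpppC   [C -> p]
llpppC => llppppC   [C -> p C]
llppppC => llpppppC   [C -> p C]
llpppppC => llppppppC   [C -> p C]
llppppppC => llpppppppC   [C -> p C]
llpppppppC => llpppppppp   [C -> p]

S => lSC => llSCC => llpCC => llppCC => llpppC => llppppC => llpppppC => llppppppC => llpppppppC => llpppppppp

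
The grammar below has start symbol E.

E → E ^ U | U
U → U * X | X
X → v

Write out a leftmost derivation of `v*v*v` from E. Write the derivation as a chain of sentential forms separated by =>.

E => U   [E → U]
U => U*X   [U → U * X]
U*X => U*X*X   [U → U * X]
U*X*X => X*X*X   [U → X]
X*X*X => v*X*X   [X → v]
v*X*X => v*v*X   [X → v]
v*v*X => v*v*v   [X → v]

E => U => U*X => U*X*X => X*X*X => v*X*X => v*v*X => v*v*v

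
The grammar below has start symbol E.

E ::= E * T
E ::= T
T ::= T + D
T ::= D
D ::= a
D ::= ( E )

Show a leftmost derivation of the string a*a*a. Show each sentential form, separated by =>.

E => E*T   [E ::= E * T]
E*T => E*T*T   [E ::= E * T]
E*T*T => T*T*T   [E ::= T]
T*T*T => D*T*T   [T ::= D]
D*T*T => a*T*T   [D ::= a]
a*T*T => a*D*T   [T ::= D]
a*D*T => a*a*T   [D ::= a]
a*a*T => a*a*D   [T ::= D]
a*a*D => a*a*a   [D ::= a]

E => E*T => E*T*T => T*T*T => D*T*T => a*T*T => a*D*T => a*a*T => a*a*D => a*a*a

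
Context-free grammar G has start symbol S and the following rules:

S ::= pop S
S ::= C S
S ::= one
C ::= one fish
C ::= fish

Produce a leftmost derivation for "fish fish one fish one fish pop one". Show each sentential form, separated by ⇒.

S ⇒ C S ⇒ fish S ⇒ fish C S ⇒ fish fish S ⇒ fish fish C S ⇒ fish fish one fish S ⇒ fish fish one fish C S ⇒ fish fish one fish one fish S ⇒ fish fish one fish one fish pop S ⇒ fish fish one fish one fish pop one

S ⇒ C S   [S ::= C S]
C S ⇒ fish S   [C ::= fish]
fish S ⇒ fish C S   [S ::= C S]
fish C S ⇒ fish fish S   [C ::= fish]
fish fish S ⇒ fish fish C S   [S ::= C S]
fish fish C S ⇒ fish fish one fish S   [C ::= one fish]
fish fish one fish S ⇒ fish fish one fish C S   [S ::= C S]
fish fish one fish C S ⇒ fish fish one fish one fish S   [C ::= one fish]
fish fish one fish one fish S ⇒ fish fish one fish one fish pop S   [S ::= pop S]
fish fish one fish one fish pop S ⇒ fish fish one fish one fish pop one   [S ::= one]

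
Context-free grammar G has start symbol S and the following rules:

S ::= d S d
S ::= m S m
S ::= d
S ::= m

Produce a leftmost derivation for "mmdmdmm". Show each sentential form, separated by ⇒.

S ⇒ mSm   [S ::= m S m]
mSm ⇒ mmSmm   [S ::= m S m]
mmSmm ⇒ mmdSdmm   [S ::= d S d]
mmdSdmm ⇒ mmdmdmm   [S ::= m]

S⇒mSm⇒mmSmm⇒mmdSdmm⇒mmdmdmm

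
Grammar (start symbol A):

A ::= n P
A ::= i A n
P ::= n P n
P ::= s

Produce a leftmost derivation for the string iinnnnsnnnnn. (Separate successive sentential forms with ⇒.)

A ⇒ iAn ⇒ iiAnn ⇒ iinPnn ⇒ iinnPnnn ⇒ iinnnPnnnn ⇒ iinnnnPnnnnn ⇒ iinnnnsnnnnn

A ⇒ iAn   [A ::= i A n]
iAn ⇒ iiAnn   [A ::= i A n]
iiAnn ⇒ iinPnn   [A ::= n P]
iinPnn ⇒ iinnPnnn   [P ::= n P n]
iinnPnnn ⇒ iinnnPnnnn   [P ::= n P n]
iinnnPnnnn ⇒ iinnnnPnnnnn   [P ::= n P n]
iinnnnPnnnnn ⇒ iinnnnsnnnnn   [P ::= s]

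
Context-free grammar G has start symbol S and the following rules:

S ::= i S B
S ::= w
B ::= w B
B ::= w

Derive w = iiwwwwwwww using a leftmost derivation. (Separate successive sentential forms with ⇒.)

S ⇒ iSB ⇒ iiSBB ⇒ iiwBB ⇒ iiwwBB ⇒ iiwwwBB ⇒ iiwwwwBB ⇒ iiwwwwwB ⇒ iiwwwwwwB ⇒ iiwwwwwwwB ⇒ iiwwwwwwww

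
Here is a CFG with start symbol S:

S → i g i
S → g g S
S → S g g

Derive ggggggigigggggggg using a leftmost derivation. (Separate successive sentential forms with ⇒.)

S ⇒ Sgg ⇒ Sgggg ⇒ ggSgggg ⇒ ggSgggggg ⇒ ggSgggggggg ⇒ ggggSgggggggg ⇒ ggggggSgggggggg ⇒ ggggggigigggggggg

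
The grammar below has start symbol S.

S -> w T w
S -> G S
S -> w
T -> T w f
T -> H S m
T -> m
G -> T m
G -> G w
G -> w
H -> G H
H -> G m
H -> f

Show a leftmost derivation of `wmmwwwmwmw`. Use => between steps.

S => wTw => wHSmw => wGmSmw => wGwmSmw => wGwwmSmw => wGwwwmSmw => wTmwwwmSmw => wmmwwwmSmw => wmmwwwmwmw

S => wTw   [S -> w T w]
wTw => wHSmw   [T -> H S m]
wHSmw => wGmSmw   [H -> G m]
wGmSmw => wGwmSmw   [G -> G w]
wGwmSmw => wGwwmSmw   [G -> G w]
wGwwmSmw => wGwwwmSmw   [G -> G w]
wGwwwmSmw => wTmwwwmSmw   [G -> T m]
wTmwwwmSmw => wmmwwwmSmw   [T -> m]
wmmwwwmSmw => wmmwwwmwmw   [S -> w]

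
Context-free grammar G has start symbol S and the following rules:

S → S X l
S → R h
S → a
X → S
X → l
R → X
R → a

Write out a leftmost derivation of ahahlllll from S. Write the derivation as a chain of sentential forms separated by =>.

S=>SXl=>SXlXl=>RhXlXl=>XhXlXl=>ShXlXl=>ahXlXl=>ahSlXl=>ahSXllXl=>ahRhXllXl=>ahahXllXl=>ahahlllXl=>ahahlllll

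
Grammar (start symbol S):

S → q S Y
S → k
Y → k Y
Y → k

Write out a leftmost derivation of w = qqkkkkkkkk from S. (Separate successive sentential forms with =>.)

S=>qSY=>qqSYY=>qqkYY=>qqkkYY=>qqkkkYY=>qqkkkkYY=>qqkkkkkYY=>qqkkkkkkY=>qqkkkkkkkY=>qqkkkkkkkk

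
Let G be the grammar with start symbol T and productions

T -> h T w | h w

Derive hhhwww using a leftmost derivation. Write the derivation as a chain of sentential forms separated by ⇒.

T ⇒ hTw ⇒ hhTww ⇒ hhhwww

T ⇒ hTw   [T -> h T w]
hTw ⇒ hhTww   [T -> h T w]
hhTww ⇒ hhhwww   [T -> h w]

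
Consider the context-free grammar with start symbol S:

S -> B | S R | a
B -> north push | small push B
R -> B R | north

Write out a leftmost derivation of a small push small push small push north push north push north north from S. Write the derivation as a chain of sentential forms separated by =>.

S => S R   [S -> S R]
S R => S R R   [S -> S R]
S R R => a R R   [S -> a]
a R R => a B R R   [R -> B R]
a B R R => a small push B R R   [B -> small push B]
a small push B R R => a small push small push B R R   [B -> small push B]
a small push small push B R R => a small push small push small push B R R   [B -> small push B]
a small push small push small push B R R => a small push small push small push north push R R   [B -> north push]
a small push small push small push north push R R => a small push small push small push north push B R R   [R -> B R]
a small push small push small push north push B R R => a small push small push small push north push north push R R   [B -> north push]
a small push small push small push north push north push R R => a small push small push small push north push north push north R   [R -> north]
a small push small push small push north push north push north R => a small push small push small push north push north push north north   [R -> north]

S => S R => S R R => a R R => a B R R => a small push B R R => a small push small push B R R => a small push small push small push B R R => a small push small push small push north push R R => a small push small push small push north push B R R => a small push small push small push north push north push R R => a small push small push small push north push north push north R => a small push small push small push north push north push north north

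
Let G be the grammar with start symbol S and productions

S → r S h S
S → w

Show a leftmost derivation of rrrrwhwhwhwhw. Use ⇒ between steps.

S ⇒ rShS   [S → r S h S]
rShS ⇒ rrShShS   [S → r S h S]
rrShShS ⇒ rrrShShShS   [S → r S h S]
rrrShShShS ⇒ rrrrShShShShS   [S → r S h S]
rrrrShShShShS ⇒ rrrrwhShShShS   [S → w]
rrrrwhShShShS ⇒ rrrrwhwhShShS   [S → w]
rrrrwhwhShShS ⇒ rrrrwhwhwhShS   [S → w]
rrrrwhwhwhShS ⇒ rrrrwhwhwhwhS   [S → w]
rrrrwhwhwhwhS ⇒ rrrrwhwhwhwhw   [S → w]

S ⇒ rShS ⇒ rrShShS ⇒ rrrShShShS ⇒ rrrrShShShShS ⇒ rrrrwhShShShS ⇒ rrrrwhwhShShS ⇒ rrrrwhwhwhShS ⇒ rrrrwhwhwhwhS ⇒ rrrrwhwhwhwhw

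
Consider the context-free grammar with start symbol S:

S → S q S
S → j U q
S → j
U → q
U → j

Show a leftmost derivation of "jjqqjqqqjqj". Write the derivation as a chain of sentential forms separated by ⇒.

S⇒SqS⇒SqSqS⇒jUqqSqS⇒jjqqSqS⇒jjqqSqSqS⇒jjqqjUqqSqS⇒jjqqjqqqSqS⇒jjqqjqqqjqS⇒jjqqjqqqjqj

S ⇒ SqS   [S → S q S]
SqS ⇒ SqSqS   [S → S q S]
SqSqS ⇒ jUqqSqS   [S → j U q]
jUqqSqS ⇒ jjqqSqS   [U → j]
jjqqSqS ⇒ jjqqSqSqS   [S → S q S]
jjqqSqSqS ⇒ jjqqjUqqSqS   [S → j U q]
jjqqjUqqSqS ⇒ jjqqjqqqSqS   [U → q]
jjqqjqqqSqS ⇒ jjqqjqqqjqS   [S → j]
jjqqjqqqjqS ⇒ jjqqjqqqjqj   [S → j]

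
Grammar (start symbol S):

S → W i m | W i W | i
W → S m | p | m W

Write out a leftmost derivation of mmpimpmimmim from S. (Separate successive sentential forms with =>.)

S => Wim => mWim => mSmim => mWimmim => mmWimmim => mmSmimmim => mmWiWmimmim => mmpiWmimmim => mmpimWmimmim => mmpimpmimmim

S => Wim   [S → W i m]
Wim => mWim   [W → m W]
mWim => mSmim   [W → S m]
mSmim => mWimmim   [S → W i m]
mWimmim => mmWimmim   [W → m W]
mmWimmim => mmSmimmim   [W → S m]
mmSmimmim => mmWiWmimmim   [S → W i W]
mmWiWmimmim => mmpiWmimmim   [W → p]
mmpiWmimmim => mmpimWmimmim   [W → m W]
mmpimWmimmim => mmpimpmimmim   [W → p]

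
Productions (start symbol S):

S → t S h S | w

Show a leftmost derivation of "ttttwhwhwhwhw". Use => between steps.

S => tShS => ttShShS => tttShShShS => ttttShShShShS => ttttwhShShShS => ttttwhwhShShS => ttttwhwhwhShS => ttttwhwhwhwhS => ttttwhwhwhwhw

S => tShS   [S → t S h S]
tShS => ttShShS   [S → t S h S]
ttShShS => tttShShShS   [S → t S h S]
tttShShShS => ttttShShShShS   [S → t S h S]
ttttShShShShS => ttttwhShShShS   [S → w]
ttttwhShShShS => ttttwhwhShShS   [S → w]
ttttwhwhShShS => ttttwhwhwhShS   [S → w]
ttttwhwhwhShS => ttttwhwhwhwhS   [S → w]
ttttwhwhwhwhS => ttttwhwhwhwhw   [S → w]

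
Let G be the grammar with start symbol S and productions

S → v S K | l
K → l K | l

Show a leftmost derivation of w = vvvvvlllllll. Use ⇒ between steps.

S ⇒ vSK   [S → v S K]
vSK ⇒ vvSKK   [S → v S K]
vvSKK ⇒ vvvSKKK   [S → v S K]
vvvSKKK ⇒ vvvvSKKKK   [S → v S K]
vvvvSKKKK ⇒ vvvvvSKKKKK   [S → v S K]
vvvvvSKKKKK ⇒ vvvvvlKKKKK   [S → l]
vvvvvlKKKKK ⇒ vvvvvllKKKKK   [K → l K]
vvvvvllKKKKK ⇒ vvvvvlllKKKK   [K → l]
vvvvvlllKKKK ⇒ vvvvvllllKKK   [K → l]
vvvvvllllKKK ⇒ vvvvvlllllKK   [K → l]
vvvvvlllllKK ⇒ vvvvvllllllK   [K → l]
vvvvvllllllK ⇒ vvvvvlllllll   [K → l]

S⇒vSK⇒vvSKK⇒vvvSKKK⇒vvvvSKKKK⇒vvvvvSKKKKK⇒vvvvvlKKKKK⇒vvvvvllKKKKK⇒vvvvvlllKKKK⇒vvvvvllllKKK⇒vvvvvlllllKK⇒vvvvvllllllK⇒vvvvvlllllll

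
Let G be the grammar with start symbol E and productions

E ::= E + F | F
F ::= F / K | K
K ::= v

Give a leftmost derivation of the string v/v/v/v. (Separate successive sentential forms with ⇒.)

E ⇒ F   [E ::= F]
F ⇒ F/K   [F ::= F / K]
F/K ⇒ F/K/K   [F ::= F / K]
F/K/K ⇒ F/K/K/K   [F ::= F / K]
F/K/K/K ⇒ K/K/K/K   [F ::= K]
K/K/K/K ⇒ v/K/K/K   [K ::= v]
v/K/K/K ⇒ v/v/K/K   [K ::= v]
v/v/K/K ⇒ v/v/v/K   [K ::= v]
v/v/v/K ⇒ v/v/v/v   [K ::= v]

E ⇒ F ⇒ F/K ⇒ F/K/K ⇒ F/K/K/K ⇒ K/K/K/K ⇒ v/K/K/K ⇒ v/v/K/K ⇒ v/v/v/K ⇒ v/v/v/v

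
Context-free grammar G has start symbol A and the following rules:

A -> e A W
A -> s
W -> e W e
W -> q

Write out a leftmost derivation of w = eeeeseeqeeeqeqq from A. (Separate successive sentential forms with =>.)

A => eAW => eeAWW => eeeAWWW => eeeeAWWWW => eeeesWWWW => eeeeseWeWWW => eeeeseeWeeWWW => eeeeseeqeeWWW => eeeeseeqeeeWeWW => eeeeseeqeeeqeWW => eeeeseeqeeeqeqW => eeeeseeqeeeqeqq

A => eAW   [A -> e A W]
eAW => eeAWW   [A -> e A W]
eeAWW => eeeAWWW   [A -> e A W]
eeeAWWW => eeeeAWWWW   [A -> e A W]
eeeeAWWWW => eeeesWWWW   [A -> s]
eeeesWWWW => eeeeseWeWWW   [W -> e W e]
eeeeseWeWWW => eeeeseeWeeWWW   [W -> e W e]
eeeeseeWeeWWW => eeeeseeqeeWWW   [W -> q]
eeeeseeqeeWWW => eeeeseeqeeeWeWW   [W -> e W e]
eeeeseeqeeeWeWW => eeeeseeqeeeqeWW   [W -> q]
eeeeseeqeeeqeWW => eeeeseeqeeeqeqW   [W -> q]
eeeeseeqeeeqeqW => eeeeseeqeeeqeqq   [W -> q]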